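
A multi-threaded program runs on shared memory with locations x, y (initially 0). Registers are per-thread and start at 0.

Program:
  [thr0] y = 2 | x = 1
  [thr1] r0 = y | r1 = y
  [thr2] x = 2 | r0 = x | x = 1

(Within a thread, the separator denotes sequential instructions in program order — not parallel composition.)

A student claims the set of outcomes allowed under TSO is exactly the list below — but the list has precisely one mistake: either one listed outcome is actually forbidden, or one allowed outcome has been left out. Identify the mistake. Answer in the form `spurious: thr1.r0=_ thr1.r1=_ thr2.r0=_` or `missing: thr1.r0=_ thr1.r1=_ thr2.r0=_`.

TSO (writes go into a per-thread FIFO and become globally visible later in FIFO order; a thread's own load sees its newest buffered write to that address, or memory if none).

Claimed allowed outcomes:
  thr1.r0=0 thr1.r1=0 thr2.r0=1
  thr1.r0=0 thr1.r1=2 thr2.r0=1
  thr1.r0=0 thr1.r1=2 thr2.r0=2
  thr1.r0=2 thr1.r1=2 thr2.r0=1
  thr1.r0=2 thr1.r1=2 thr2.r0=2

outcome vector order: (thr1.r0,thr1.r1,thr2.r0)
TSO (6): 0/0/1; 0/0/2; 0/2/1; 0/2/2; 2/2/1; 2/2/2
TSO∖claimed = {0/0/2}

missing: thr1.r0=0 thr1.r1=0 thr2.r0=2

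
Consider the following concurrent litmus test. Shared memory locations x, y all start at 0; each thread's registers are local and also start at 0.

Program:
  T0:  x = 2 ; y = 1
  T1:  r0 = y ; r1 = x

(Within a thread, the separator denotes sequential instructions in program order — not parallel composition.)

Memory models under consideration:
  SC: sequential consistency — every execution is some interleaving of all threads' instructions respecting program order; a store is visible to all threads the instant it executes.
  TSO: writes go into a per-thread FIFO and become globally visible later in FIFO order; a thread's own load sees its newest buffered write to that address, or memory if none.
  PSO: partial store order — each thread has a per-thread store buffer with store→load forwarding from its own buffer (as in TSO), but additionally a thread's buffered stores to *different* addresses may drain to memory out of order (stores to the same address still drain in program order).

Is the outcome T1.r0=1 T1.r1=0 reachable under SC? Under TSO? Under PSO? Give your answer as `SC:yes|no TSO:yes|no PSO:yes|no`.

SC:no TSO:no PSO:yes

outcome vector order: (T1.r0,T1.r1)
under SC → 00 02 12
under TSO → 00 02 12
under PSO → 00 02 10 12
target 10 ∈ {PSO}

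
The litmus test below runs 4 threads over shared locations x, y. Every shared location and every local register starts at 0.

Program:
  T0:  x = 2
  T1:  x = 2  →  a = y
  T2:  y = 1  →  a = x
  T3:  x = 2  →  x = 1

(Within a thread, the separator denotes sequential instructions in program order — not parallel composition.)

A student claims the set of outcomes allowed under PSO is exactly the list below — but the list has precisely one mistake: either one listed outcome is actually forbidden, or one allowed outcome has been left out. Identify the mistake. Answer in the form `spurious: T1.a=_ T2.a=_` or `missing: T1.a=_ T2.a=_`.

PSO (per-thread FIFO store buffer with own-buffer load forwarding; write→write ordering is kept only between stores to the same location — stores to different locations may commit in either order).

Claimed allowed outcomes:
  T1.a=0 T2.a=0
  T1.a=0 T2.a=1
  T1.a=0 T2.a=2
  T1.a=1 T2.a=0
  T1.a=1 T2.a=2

missing: T1.a=1 T2.a=1

outcome vector order: (T1.a,T2.a)
PSO: 6 outcomes — {0/0; 0/1; 0/2; 1/0; 1/1; 1/2}
PSO∖claimed = {1/1}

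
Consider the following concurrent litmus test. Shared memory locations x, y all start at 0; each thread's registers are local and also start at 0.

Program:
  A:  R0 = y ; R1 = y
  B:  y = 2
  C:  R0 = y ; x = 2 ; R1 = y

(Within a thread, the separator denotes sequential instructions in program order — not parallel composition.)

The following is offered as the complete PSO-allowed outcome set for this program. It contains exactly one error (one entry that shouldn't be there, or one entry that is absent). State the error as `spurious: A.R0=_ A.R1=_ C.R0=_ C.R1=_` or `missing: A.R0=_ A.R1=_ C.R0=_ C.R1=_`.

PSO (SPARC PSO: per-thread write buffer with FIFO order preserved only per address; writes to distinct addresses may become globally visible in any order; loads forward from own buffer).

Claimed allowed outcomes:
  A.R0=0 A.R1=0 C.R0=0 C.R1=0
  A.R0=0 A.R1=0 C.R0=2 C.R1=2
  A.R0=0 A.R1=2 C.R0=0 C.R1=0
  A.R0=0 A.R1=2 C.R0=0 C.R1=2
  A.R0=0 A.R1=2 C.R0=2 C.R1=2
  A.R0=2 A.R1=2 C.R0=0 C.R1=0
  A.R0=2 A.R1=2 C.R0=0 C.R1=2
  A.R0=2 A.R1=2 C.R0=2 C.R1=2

outcome vector order: (A.R0,A.R1,C.R0,C.R1)
PSO: 9 outcomes — {0/0/0/0 0/0/0/2 0/0/2/2 0/2/0/0 0/2/0/2 0/2/2/2 2/2/0/0 2/2/0/2 2/2/2/2}
PSO∖claimed = {0/0/0/2}

missing: A.R0=0 A.R1=0 C.R0=0 C.R1=2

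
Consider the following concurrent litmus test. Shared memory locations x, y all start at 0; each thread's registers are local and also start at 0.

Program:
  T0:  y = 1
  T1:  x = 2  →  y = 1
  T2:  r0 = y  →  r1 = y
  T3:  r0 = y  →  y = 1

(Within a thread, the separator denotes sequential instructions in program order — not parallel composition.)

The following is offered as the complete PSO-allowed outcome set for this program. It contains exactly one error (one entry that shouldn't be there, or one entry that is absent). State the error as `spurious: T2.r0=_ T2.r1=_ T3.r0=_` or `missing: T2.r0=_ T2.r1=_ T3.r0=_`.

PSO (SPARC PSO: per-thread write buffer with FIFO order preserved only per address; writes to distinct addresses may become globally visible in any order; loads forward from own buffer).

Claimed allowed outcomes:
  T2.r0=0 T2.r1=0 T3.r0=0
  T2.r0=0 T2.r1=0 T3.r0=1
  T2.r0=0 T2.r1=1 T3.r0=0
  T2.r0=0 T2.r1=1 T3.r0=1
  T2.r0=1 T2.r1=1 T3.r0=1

outcome vector order: (T2.r0,T2.r1,T3.r0)
under PSO → 000; 001; 010; 011; 110; 111
PSO∖claimed = {110}

missing: T2.r0=1 T2.r1=1 T3.r0=0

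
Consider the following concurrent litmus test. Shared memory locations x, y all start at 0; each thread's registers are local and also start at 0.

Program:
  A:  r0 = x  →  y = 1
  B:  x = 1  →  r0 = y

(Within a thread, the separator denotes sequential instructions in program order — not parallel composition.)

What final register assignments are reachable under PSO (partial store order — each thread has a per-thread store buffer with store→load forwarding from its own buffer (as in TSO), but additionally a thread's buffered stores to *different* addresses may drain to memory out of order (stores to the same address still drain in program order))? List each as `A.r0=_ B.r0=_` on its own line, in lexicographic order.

A.r0=0 B.r0=0
A.r0=0 B.r0=1
A.r0=1 B.r0=0
A.r0=1 B.r0=1

outcome vector order: (A.r0,B.r0)
|PSO outcomes| = 4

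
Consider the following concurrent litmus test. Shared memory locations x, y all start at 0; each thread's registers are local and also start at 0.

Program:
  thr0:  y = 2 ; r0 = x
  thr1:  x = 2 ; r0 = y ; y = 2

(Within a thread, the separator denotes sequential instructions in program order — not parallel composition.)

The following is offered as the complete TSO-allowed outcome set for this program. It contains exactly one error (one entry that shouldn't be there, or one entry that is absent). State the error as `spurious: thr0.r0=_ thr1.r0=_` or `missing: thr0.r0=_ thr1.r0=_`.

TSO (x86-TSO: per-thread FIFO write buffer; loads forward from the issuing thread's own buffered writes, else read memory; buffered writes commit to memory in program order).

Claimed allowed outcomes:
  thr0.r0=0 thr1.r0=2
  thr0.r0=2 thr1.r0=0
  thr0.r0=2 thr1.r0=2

missing: thr0.r0=0 thr1.r0=0

outcome vector order: (thr0.r0,thr1.r0)
TSO (4): (0,0) (0,2) (2,0) (2,2)
TSO∖claimed = {(0,0)}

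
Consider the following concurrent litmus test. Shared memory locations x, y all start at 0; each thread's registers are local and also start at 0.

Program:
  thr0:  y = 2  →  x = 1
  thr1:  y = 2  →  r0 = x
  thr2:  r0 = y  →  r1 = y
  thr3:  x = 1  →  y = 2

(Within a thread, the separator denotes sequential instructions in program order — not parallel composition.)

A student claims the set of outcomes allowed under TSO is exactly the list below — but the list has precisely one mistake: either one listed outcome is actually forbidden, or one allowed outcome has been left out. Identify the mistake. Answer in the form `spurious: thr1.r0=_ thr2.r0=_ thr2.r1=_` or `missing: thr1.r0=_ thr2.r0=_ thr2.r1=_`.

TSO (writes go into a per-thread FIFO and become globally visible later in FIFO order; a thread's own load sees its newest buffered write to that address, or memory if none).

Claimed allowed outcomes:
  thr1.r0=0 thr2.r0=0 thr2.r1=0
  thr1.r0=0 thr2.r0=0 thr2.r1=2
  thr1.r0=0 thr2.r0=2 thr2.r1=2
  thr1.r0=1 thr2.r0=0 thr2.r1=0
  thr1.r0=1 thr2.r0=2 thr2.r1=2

missing: thr1.r0=1 thr2.r0=0 thr2.r1=2

outcome vector order: (thr1.r0,thr2.r0,thr2.r1)
TSO: 6 outcomes — {000; 002; 022; 100; 102; 122}
TSO∖claimed = {102}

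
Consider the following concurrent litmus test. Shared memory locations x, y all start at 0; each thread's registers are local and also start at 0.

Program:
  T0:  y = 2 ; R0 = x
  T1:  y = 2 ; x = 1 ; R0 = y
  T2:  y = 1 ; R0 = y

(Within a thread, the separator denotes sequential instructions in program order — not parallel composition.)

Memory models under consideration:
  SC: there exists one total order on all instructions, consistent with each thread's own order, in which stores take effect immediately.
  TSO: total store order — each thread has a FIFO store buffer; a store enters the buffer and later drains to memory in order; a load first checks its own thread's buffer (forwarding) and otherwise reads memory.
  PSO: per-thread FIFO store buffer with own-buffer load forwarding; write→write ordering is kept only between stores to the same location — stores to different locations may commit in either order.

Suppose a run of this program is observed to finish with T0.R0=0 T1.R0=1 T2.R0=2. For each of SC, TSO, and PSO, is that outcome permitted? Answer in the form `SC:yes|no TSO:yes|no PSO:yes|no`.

SC:no TSO:yes PSO:yes

outcome vector order: (T0.R0,T1.R0,T2.R0)
SC (7): <0 1 1>, <0 2 1>, <0 2 2>, <1 1 1>, <1 1 2>, <1 2 1>, <1 2 2>
TSO (8): <0 1 1>, <0 1 2>, <0 2 1>, <0 2 2>, <1 1 1>, <1 1 2>, <1 2 1>, <1 2 2>
PSO (8): <0 1 1>, <0 1 2>, <0 2 1>, <0 2 2>, <1 1 1>, <1 1 2>, <1 2 1>, <1 2 2>
target <0 1 2> ∈ {TSO,PSO}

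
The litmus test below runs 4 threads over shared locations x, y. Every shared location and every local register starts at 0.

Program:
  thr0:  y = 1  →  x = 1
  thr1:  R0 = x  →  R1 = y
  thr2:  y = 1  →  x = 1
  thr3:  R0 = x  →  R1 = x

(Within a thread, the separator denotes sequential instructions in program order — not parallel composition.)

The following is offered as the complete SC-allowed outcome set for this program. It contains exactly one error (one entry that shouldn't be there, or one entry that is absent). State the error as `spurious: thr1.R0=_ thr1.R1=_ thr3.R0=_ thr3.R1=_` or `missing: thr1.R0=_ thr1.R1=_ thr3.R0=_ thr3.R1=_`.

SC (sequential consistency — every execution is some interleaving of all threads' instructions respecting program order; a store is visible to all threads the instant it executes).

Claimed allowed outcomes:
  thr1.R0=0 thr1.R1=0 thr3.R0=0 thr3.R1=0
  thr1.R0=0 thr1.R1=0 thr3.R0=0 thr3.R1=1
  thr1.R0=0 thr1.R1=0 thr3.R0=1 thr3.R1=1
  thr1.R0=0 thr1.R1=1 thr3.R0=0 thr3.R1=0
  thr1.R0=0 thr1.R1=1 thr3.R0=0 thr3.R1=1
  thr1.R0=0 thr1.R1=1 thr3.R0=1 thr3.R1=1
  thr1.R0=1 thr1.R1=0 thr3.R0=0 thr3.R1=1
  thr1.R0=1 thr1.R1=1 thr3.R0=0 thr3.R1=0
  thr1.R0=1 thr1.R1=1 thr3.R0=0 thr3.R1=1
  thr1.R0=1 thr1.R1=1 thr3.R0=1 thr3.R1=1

spurious: thr1.R0=1 thr1.R1=0 thr3.R0=0 thr3.R1=1

outcome vector order: (thr1.R0,thr1.R1,thr3.R0,thr3.R1)
under SC → (0,0,0,0); (0,0,0,1); (0,0,1,1); (0,1,0,0); (0,1,0,1); (0,1,1,1); (1,1,0,0); (1,1,0,1); (1,1,1,1)
claimed∖SC = {(1,0,0,1)}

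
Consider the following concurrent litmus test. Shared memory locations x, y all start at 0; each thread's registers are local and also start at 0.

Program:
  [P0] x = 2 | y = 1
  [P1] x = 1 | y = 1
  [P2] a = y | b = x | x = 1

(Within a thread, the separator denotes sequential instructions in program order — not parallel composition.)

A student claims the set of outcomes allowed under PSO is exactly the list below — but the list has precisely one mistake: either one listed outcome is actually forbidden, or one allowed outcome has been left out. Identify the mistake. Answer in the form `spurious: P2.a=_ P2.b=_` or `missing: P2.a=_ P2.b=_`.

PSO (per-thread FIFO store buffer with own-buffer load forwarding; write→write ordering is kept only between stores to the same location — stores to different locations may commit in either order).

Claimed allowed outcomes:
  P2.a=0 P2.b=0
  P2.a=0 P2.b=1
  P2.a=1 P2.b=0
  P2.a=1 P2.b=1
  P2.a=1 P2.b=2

outcome vector order: (P2.a,P2.b)
PSO: 6 outcomes — {(0,0); (0,1); (0,2); (1,0); (1,1); (1,2)}
PSO∖claimed = {(0,2)}

missing: P2.a=0 P2.b=2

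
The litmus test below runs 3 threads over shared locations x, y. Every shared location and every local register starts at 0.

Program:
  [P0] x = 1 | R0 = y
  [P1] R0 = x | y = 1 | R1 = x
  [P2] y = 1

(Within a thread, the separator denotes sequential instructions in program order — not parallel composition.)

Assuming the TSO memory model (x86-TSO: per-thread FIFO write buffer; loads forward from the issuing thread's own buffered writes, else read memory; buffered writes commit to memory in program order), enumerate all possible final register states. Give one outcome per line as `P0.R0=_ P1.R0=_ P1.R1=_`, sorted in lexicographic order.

outcome vector order: (P0.R0,P1.R0,P1.R1)
|TSO outcomes| = 6

P0.R0=0 P1.R0=0 P1.R1=0
P0.R0=0 P1.R0=0 P1.R1=1
P0.R0=0 P1.R0=1 P1.R1=1
P0.R0=1 P1.R0=0 P1.R1=0
P0.R0=1 P1.R0=0 P1.R1=1
P0.R0=1 P1.R0=1 P1.R1=1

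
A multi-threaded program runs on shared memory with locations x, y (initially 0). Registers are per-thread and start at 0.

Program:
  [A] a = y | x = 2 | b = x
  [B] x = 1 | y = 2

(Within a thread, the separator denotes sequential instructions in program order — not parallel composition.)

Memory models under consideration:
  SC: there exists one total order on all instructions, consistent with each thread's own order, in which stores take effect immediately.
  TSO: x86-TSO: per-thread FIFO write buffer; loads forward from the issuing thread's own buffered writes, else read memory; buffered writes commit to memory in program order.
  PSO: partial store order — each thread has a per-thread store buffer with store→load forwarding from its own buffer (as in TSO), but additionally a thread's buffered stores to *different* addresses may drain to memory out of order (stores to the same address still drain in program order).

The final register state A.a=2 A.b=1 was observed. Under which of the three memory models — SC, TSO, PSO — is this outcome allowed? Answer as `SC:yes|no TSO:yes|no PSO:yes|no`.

SC:no TSO:no PSO:yes

outcome vector order: (A.a,A.b)
under SC → 01, 02, 22
under TSO → 01, 02, 22
under PSO → 01, 02, 21, 22
target 21 ∈ {PSO}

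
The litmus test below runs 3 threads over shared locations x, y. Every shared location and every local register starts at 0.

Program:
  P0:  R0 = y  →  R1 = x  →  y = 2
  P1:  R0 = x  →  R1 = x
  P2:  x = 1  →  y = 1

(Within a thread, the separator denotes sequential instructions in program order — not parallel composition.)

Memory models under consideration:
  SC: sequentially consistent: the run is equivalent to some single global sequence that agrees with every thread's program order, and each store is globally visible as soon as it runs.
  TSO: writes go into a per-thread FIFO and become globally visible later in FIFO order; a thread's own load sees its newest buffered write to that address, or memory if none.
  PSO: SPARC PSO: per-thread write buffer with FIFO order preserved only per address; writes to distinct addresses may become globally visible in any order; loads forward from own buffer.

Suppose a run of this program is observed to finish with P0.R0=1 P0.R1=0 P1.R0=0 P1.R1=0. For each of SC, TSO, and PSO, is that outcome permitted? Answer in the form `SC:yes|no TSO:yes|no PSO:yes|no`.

outcome vector order: (P0.R0,P0.R1,P1.R0,P1.R1)
under SC → 0000; 0001; 0011; 0100; 0101; 0111; 1100; 1101; 1111
under TSO → 0000; 0001; 0011; 0100; 0101; 0111; 1100; 1101; 1111
under PSO → 0000; 0001; 0011; 0100; 0101; 0111; 1000; 1001; 1011; 1100; 1101; 1111
target 1000 ∈ {PSO}

SC:no TSO:no PSO:yes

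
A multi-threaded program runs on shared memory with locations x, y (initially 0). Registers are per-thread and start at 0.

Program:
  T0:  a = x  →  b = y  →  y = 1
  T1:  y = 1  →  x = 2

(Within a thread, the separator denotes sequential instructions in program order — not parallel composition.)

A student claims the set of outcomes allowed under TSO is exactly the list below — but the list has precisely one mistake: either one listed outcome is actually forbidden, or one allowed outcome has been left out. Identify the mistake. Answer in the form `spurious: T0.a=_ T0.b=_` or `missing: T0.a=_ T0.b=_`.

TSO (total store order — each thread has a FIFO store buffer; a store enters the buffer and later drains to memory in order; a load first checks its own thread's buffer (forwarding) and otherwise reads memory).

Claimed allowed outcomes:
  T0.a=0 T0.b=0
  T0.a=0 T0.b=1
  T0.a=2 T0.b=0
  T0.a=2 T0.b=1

outcome vector order: (T0.a,T0.b)
TSO: 3 outcomes — {00, 01, 21}
claimed∖TSO = {20}

spurious: T0.a=2 T0.b=0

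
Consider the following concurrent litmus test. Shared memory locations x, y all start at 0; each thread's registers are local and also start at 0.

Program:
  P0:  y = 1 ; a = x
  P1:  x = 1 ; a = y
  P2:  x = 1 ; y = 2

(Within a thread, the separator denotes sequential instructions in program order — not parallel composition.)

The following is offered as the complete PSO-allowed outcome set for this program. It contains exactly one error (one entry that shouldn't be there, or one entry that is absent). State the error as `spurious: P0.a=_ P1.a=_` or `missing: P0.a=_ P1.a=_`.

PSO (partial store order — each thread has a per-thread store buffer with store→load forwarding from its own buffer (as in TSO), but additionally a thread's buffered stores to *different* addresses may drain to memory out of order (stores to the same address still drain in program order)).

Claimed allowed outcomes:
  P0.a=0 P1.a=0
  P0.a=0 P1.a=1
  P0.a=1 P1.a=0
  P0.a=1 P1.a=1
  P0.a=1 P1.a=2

outcome vector order: (P0.a,P1.a)
under PSO → 0/0 0/1 0/2 1/0 1/1 1/2
PSO∖claimed = {0/2}

missing: P0.a=0 P1.a=2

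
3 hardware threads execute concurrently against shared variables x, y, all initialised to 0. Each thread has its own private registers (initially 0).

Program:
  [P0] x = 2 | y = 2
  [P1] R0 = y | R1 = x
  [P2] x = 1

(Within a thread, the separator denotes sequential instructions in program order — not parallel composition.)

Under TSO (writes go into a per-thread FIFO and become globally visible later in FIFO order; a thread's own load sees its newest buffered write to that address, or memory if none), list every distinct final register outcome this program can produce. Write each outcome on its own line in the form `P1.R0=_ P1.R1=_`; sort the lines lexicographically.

P1.R0=0 P1.R1=0
P1.R0=0 P1.R1=1
P1.R0=0 P1.R1=2
P1.R0=2 P1.R1=1
P1.R0=2 P1.R1=2

outcome vector order: (P1.R0,P1.R1)
|TSO outcomes| = 5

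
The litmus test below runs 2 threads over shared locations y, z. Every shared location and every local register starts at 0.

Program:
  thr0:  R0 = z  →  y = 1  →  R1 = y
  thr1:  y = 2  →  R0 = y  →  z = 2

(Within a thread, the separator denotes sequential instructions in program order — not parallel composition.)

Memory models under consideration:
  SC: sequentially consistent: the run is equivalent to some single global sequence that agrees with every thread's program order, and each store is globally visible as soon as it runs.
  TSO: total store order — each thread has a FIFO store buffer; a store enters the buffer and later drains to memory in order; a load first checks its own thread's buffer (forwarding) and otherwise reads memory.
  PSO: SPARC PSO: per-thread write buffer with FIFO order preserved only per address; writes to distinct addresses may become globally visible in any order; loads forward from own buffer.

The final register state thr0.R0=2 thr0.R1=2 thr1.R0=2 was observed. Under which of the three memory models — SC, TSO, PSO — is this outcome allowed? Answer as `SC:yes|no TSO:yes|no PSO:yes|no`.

outcome vector order: (thr0.R0,thr0.R1,thr1.R0)
under SC → (0,1,1), (0,1,2), (0,2,2), (2,1,2)
under TSO → (0,1,1), (0,1,2), (0,2,2), (2,1,2)
under PSO → (0,1,1), (0,1,2), (0,2,2), (2,1,2), (2,2,2)
target (2,2,2) ∈ {PSO}

SC:no TSO:no PSO:yes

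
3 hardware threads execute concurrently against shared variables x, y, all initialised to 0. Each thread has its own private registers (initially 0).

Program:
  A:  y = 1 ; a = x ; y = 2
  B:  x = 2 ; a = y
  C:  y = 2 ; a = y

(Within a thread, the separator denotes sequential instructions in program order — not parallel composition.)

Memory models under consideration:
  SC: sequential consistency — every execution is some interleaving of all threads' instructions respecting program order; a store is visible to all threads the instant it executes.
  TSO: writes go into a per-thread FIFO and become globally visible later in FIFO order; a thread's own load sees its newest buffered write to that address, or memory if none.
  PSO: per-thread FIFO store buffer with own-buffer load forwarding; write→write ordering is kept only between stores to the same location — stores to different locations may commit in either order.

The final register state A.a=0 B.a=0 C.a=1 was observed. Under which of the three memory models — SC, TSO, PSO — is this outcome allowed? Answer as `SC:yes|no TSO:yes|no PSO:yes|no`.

outcome vector order: (A.a,B.a,C.a)
SC (10): 0/1/1, 0/1/2, 0/2/1, 0/2/2, 2/0/1, 2/0/2, 2/1/1, 2/1/2, 2/2/1, 2/2/2
TSO (12): 0/0/1, 0/0/2, 0/1/1, 0/1/2, 0/2/1, 0/2/2, 2/0/1, 2/0/2, 2/1/1, 2/1/2, 2/2/1, 2/2/2
PSO (12): 0/0/1, 0/0/2, 0/1/1, 0/1/2, 0/2/1, 0/2/2, 2/0/1, 2/0/2, 2/1/1, 2/1/2, 2/2/1, 2/2/2
target 0/0/1 ∈ {TSO,PSO}

SC:no TSO:yes PSO:yes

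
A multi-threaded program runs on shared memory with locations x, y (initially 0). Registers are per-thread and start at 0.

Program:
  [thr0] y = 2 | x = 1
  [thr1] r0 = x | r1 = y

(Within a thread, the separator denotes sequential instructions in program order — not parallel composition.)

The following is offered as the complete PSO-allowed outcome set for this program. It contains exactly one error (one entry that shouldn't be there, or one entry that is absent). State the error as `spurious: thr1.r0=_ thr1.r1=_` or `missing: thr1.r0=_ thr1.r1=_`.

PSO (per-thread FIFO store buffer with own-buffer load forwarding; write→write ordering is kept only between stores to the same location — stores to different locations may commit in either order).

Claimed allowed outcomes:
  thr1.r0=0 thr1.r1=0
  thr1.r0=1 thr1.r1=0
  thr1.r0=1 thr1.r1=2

missing: thr1.r0=0 thr1.r1=2

outcome vector order: (thr1.r0,thr1.r1)
under PSO → 0/0; 0/2; 1/0; 1/2
PSO∖claimed = {0/2}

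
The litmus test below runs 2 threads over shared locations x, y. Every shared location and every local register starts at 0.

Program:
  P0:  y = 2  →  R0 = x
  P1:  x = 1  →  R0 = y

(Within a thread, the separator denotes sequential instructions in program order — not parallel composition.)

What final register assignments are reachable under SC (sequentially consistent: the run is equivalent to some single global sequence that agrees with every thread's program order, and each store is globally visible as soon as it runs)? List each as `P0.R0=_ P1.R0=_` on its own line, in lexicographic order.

P0.R0=0 P1.R0=2
P0.R0=1 P1.R0=0
P0.R0=1 P1.R0=2

outcome vector order: (P0.R0,P1.R0)
|SC outcomes| = 3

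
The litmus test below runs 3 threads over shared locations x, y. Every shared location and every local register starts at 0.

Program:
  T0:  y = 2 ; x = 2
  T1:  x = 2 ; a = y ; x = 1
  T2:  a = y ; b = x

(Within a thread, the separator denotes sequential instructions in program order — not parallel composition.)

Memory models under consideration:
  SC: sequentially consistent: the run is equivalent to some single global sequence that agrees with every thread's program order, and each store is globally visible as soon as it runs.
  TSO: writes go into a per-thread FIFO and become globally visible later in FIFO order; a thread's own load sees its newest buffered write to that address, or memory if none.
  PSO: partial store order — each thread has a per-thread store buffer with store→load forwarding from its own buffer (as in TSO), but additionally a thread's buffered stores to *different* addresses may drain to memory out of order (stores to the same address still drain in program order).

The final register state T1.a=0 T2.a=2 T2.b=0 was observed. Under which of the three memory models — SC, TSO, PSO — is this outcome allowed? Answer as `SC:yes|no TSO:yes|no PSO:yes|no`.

outcome vector order: (T1.a,T2.a,T2.b)
under SC → <0 0 0>; <0 0 1>; <0 0 2>; <0 2 1>; <0 2 2>; <2 0 0>; <2 0 1>; <2 0 2>; <2 2 0>; <2 2 1>; <2 2 2>
under TSO → <0 0 0>; <0 0 1>; <0 0 2>; <0 2 0>; <0 2 1>; <0 2 2>; <2 0 0>; <2 0 1>; <2 0 2>; <2 2 0>; <2 2 1>; <2 2 2>
under PSO → <0 0 0>; <0 0 1>; <0 0 2>; <0 2 0>; <0 2 1>; <0 2 2>; <2 0 0>; <2 0 1>; <2 0 2>; <2 2 0>; <2 2 1>; <2 2 2>
target <0 2 0> ∈ {TSO,PSO}

SC:no TSO:yes PSO:yes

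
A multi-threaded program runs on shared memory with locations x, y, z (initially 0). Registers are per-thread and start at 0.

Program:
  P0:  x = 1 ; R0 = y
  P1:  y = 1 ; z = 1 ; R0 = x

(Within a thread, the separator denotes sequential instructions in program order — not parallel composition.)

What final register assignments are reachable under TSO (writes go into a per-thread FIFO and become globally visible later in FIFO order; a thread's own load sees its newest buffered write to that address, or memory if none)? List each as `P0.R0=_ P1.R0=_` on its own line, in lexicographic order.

P0.R0=0 P1.R0=0
P0.R0=0 P1.R0=1
P0.R0=1 P1.R0=0
P0.R0=1 P1.R0=1

outcome vector order: (P0.R0,P1.R0)
|TSO outcomes| = 4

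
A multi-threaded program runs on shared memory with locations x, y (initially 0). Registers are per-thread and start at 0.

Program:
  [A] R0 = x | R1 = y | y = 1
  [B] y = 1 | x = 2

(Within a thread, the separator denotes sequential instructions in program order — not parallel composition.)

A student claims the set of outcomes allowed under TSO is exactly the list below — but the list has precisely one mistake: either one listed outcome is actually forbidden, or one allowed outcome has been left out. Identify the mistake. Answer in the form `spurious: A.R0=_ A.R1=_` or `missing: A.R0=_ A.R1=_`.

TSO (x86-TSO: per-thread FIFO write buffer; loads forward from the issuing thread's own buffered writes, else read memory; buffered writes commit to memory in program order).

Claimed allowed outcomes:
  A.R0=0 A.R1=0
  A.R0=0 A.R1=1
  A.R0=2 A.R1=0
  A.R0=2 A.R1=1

outcome vector order: (A.R0,A.R1)
under TSO → <0 0> <0 1> <2 1>
claimed∖TSO = {<2 0>}

spurious: A.R0=2 A.R1=0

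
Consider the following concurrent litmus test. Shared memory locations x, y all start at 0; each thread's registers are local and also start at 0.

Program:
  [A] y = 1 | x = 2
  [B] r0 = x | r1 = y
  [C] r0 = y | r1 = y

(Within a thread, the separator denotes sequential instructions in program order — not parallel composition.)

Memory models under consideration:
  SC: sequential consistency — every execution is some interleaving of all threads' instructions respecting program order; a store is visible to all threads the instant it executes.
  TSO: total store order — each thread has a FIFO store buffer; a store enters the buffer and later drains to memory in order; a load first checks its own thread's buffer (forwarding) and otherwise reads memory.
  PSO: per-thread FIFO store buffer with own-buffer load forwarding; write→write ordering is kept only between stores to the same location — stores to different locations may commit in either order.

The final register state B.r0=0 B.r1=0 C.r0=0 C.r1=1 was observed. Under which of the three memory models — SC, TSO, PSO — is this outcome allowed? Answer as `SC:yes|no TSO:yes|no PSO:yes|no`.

SC:yes TSO:yes PSO:yes

outcome vector order: (B.r0,B.r1,C.r0,C.r1)
under SC → 0/0/0/0 0/0/0/1 0/0/1/1 0/1/0/0 0/1/0/1 0/1/1/1 2/1/0/0 2/1/0/1 2/1/1/1
under TSO → 0/0/0/0 0/0/0/1 0/0/1/1 0/1/0/0 0/1/0/1 0/1/1/1 2/1/0/0 2/1/0/1 2/1/1/1
under PSO → 0/0/0/0 0/0/0/1 0/0/1/1 0/1/0/0 0/1/0/1 0/1/1/1 2/0/0/0 2/0/0/1 2/0/1/1 2/1/0/0 2/1/0/1 2/1/1/1
target 0/0/0/1 ∈ {SC,TSO,PSO}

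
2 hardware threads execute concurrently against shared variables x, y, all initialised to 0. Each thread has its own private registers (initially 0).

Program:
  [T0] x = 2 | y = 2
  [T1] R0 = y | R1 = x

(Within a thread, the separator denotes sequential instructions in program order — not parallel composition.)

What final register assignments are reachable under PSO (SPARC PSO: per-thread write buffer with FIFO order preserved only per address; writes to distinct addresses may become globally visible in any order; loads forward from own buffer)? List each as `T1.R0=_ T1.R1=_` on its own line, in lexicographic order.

T1.R0=0 T1.R1=0
T1.R0=0 T1.R1=2
T1.R0=2 T1.R1=0
T1.R0=2 T1.R1=2

outcome vector order: (T1.R0,T1.R1)
|PSO outcomes| = 4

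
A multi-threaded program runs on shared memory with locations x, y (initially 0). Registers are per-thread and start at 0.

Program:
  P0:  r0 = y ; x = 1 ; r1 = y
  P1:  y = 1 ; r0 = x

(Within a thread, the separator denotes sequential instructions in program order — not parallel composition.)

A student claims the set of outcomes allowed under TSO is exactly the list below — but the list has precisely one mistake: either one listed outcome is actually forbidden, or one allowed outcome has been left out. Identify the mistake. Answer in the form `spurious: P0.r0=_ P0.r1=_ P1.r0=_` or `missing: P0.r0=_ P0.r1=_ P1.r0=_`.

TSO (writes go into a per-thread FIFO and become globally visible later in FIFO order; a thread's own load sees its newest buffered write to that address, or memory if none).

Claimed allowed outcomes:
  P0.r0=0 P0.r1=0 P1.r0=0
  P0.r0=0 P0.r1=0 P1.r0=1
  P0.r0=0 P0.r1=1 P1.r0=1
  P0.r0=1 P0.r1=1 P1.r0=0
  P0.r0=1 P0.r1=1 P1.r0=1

missing: P0.r0=0 P0.r1=1 P1.r0=0

outcome vector order: (P0.r0,P0.r1,P1.r0)
TSO (6): 000; 001; 010; 011; 110; 111
TSO∖claimed = {010}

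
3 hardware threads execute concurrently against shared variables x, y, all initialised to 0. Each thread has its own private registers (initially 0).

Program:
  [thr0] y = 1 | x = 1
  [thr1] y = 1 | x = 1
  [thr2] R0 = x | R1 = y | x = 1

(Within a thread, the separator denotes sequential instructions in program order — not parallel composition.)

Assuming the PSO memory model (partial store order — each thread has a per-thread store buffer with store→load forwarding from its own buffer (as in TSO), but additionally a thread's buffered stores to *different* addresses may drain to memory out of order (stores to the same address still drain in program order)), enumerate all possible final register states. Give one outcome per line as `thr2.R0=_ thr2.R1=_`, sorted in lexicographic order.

outcome vector order: (thr2.R0,thr2.R1)
|PSO outcomes| = 4

thr2.R0=0 thr2.R1=0
thr2.R0=0 thr2.R1=1
thr2.R0=1 thr2.R1=0
thr2.R0=1 thr2.R1=1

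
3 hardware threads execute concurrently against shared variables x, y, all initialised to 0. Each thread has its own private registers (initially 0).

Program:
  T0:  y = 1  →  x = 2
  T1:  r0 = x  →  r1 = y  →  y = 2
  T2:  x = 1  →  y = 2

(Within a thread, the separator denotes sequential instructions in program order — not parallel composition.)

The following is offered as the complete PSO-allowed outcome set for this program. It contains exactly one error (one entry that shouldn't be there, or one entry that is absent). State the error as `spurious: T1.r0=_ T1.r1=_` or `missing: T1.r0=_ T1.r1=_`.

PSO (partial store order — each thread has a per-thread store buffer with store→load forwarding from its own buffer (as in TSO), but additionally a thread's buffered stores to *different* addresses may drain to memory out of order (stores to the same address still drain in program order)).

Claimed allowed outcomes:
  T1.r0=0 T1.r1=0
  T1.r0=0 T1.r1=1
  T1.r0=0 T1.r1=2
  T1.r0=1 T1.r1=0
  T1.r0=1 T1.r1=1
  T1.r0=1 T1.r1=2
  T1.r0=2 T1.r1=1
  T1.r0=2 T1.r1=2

outcome vector order: (T1.r0,T1.r1)
PSO (9): <0 0>; <0 1>; <0 2>; <1 0>; <1 1>; <1 2>; <2 0>; <2 1>; <2 2>
PSO∖claimed = {<2 0>}

missing: T1.r0=2 T1.r1=0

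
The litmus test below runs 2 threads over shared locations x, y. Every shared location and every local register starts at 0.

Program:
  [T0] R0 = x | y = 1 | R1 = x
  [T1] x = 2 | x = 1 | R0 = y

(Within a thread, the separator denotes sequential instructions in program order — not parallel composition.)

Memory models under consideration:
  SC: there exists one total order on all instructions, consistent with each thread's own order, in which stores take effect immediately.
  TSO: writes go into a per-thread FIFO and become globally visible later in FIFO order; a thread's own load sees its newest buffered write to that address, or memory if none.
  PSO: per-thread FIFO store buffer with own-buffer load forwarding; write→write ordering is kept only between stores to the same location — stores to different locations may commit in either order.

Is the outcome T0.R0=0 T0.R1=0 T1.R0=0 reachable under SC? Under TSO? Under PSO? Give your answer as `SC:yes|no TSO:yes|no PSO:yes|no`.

SC:no TSO:yes PSO:yes

outcome vector order: (T0.R0,T0.R1,T1.R0)
[SC] allowed = {<0 0 1> <0 1 0> <0 1 1> <0 2 1> <1 1 0> <1 1 1> <2 1 0> <2 1 1> <2 2 1>}
[TSO] allowed = {<0 0 0> <0 0 1> <0 1 0> <0 1 1> <0 2 0> <0 2 1> <1 1 0> <1 1 1> <2 1 0> <2 1 1> <2 2 0> <2 2 1>}
[PSO] allowed = {<0 0 0> <0 0 1> <0 1 0> <0 1 1> <0 2 0> <0 2 1> <1 1 0> <1 1 1> <2 1 0> <2 1 1> <2 2 0> <2 2 1>}
target <0 0 0> ∈ {TSO,PSO}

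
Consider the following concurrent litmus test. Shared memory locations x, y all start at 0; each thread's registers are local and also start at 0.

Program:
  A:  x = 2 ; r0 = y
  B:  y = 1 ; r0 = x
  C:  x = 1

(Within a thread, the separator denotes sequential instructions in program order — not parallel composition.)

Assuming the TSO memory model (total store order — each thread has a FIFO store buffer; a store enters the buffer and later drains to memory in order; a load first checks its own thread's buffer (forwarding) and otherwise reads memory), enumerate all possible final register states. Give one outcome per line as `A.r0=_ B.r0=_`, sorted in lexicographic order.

A.r0=0 B.r0=0
A.r0=0 B.r0=1
A.r0=0 B.r0=2
A.r0=1 B.r0=0
A.r0=1 B.r0=1
A.r0=1 B.r0=2

outcome vector order: (A.r0,B.r0)
|TSO outcomes| = 6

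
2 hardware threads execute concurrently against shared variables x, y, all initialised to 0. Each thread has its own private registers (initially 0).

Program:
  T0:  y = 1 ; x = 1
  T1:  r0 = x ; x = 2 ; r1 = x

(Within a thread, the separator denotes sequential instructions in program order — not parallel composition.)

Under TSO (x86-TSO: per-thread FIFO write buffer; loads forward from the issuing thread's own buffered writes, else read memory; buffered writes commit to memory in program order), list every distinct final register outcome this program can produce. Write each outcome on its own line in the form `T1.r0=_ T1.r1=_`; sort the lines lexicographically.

outcome vector order: (T1.r0,T1.r1)
|TSO outcomes| = 3

T1.r0=0 T1.r1=1
T1.r0=0 T1.r1=2
T1.r0=1 T1.r1=2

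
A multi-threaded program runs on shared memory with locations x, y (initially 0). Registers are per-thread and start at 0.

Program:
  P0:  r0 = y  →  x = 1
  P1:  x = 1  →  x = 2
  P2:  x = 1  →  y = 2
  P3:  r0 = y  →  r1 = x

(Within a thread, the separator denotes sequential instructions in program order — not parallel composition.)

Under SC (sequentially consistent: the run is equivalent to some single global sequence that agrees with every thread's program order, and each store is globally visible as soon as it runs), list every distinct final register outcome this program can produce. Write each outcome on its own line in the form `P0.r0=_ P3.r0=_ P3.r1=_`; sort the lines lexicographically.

outcome vector order: (P0.r0,P3.r0,P3.r1)
|SC outcomes| = 10

P0.r0=0 P3.r0=0 P3.r1=0
P0.r0=0 P3.r0=0 P3.r1=1
P0.r0=0 P3.r0=0 P3.r1=2
P0.r0=0 P3.r0=2 P3.r1=1
P0.r0=0 P3.r0=2 P3.r1=2
P0.r0=2 P3.r0=0 P3.r1=0
P0.r0=2 P3.r0=0 P3.r1=1
P0.r0=2 P3.r0=0 P3.r1=2
P0.r0=2 P3.r0=2 P3.r1=1
P0.r0=2 P3.r0=2 P3.r1=2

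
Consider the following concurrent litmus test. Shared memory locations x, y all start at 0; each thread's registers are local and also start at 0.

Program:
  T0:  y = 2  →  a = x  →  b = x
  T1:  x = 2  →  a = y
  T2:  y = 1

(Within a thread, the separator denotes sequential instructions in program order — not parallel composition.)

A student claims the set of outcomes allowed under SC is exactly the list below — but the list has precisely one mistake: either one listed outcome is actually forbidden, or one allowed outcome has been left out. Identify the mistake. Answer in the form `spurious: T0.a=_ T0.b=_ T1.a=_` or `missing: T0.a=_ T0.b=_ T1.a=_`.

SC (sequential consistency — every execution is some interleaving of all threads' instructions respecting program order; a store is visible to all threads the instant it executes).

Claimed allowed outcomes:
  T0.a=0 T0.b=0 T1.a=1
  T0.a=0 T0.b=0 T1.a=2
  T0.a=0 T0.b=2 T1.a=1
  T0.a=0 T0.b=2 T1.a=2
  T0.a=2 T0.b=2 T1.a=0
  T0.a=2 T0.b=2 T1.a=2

outcome vector order: (T0.a,T0.b,T1.a)
[SC] allowed = {<0 0 1>, <0 0 2>, <0 2 1>, <0 2 2>, <2 2 0>, <2 2 1>, <2 2 2>}
SC∖claimed = {<2 2 1>}

missing: T0.a=2 T0.b=2 T1.a=1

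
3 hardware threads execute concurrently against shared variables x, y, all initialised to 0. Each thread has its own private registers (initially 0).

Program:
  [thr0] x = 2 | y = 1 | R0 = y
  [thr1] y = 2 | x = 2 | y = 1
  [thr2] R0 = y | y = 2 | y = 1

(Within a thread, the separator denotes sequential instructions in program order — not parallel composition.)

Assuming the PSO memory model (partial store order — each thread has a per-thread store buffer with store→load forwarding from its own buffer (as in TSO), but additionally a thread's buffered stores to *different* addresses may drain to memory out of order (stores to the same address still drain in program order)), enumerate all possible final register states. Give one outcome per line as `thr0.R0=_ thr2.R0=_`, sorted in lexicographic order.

thr0.R0=1 thr2.R0=0
thr0.R0=1 thr2.R0=1
thr0.R0=1 thr2.R0=2
thr0.R0=2 thr2.R0=0
thr0.R0=2 thr2.R0=1
thr0.R0=2 thr2.R0=2

outcome vector order: (thr0.R0,thr2.R0)
|PSO outcomes| = 6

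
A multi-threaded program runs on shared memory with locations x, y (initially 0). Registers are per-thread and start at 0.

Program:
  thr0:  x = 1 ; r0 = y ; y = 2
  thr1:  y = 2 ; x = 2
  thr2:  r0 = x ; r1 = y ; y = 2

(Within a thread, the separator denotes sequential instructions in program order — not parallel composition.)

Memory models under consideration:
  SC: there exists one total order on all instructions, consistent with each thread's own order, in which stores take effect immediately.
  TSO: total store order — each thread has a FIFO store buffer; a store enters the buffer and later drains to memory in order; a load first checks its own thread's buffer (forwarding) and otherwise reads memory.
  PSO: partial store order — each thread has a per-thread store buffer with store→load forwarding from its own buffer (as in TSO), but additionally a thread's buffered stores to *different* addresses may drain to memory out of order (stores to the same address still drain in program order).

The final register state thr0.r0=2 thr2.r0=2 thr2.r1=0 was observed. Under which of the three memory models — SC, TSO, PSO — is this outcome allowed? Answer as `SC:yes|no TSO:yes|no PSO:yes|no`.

SC:no TSO:no PSO:yes

outcome vector order: (thr0.r0,thr2.r0,thr2.r1)
SC (10): (0,0,0); (0,0,2); (0,1,0); (0,1,2); (0,2,2); (2,0,0); (2,0,2); (2,1,0); (2,1,2); (2,2,2)
TSO (10): (0,0,0); (0,0,2); (0,1,0); (0,1,2); (0,2,2); (2,0,0); (2,0,2); (2,1,0); (2,1,2); (2,2,2)
PSO (12): (0,0,0); (0,0,2); (0,1,0); (0,1,2); (0,2,0); (0,2,2); (2,0,0); (2,0,2); (2,1,0); (2,1,2); (2,2,0); (2,2,2)
target (2,2,0) ∈ {PSO}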